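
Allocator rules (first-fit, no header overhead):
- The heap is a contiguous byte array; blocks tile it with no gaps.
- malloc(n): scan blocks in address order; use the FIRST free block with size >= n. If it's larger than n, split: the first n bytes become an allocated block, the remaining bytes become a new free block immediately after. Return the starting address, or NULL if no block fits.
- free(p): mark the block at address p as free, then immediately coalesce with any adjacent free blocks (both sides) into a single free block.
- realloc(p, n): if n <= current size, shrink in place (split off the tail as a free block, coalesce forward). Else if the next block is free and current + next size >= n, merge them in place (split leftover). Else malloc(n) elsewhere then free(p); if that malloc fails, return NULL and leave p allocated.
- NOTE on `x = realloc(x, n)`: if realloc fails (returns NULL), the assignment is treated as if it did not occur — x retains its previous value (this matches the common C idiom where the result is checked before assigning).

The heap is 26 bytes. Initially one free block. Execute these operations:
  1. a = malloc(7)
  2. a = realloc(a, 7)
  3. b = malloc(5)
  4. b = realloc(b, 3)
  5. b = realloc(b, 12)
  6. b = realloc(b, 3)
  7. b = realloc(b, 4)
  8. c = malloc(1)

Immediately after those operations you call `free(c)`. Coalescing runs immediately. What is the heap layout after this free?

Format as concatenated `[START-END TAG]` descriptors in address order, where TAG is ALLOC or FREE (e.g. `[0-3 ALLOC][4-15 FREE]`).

Answer: [0-6 ALLOC][7-10 ALLOC][11-25 FREE]

Derivation:
Op 1: a = malloc(7) -> a = 0; heap: [0-6 ALLOC][7-25 FREE]
Op 2: a = realloc(a, 7) -> a = 0; heap: [0-6 ALLOC][7-25 FREE]
Op 3: b = malloc(5) -> b = 7; heap: [0-6 ALLOC][7-11 ALLOC][12-25 FREE]
Op 4: b = realloc(b, 3) -> b = 7; heap: [0-6 ALLOC][7-9 ALLOC][10-25 FREE]
Op 5: b = realloc(b, 12) -> b = 7; heap: [0-6 ALLOC][7-18 ALLOC][19-25 FREE]
Op 6: b = realloc(b, 3) -> b = 7; heap: [0-6 ALLOC][7-9 ALLOC][10-25 FREE]
Op 7: b = realloc(b, 4) -> b = 7; heap: [0-6 ALLOC][7-10 ALLOC][11-25 FREE]
Op 8: c = malloc(1) -> c = 11; heap: [0-6 ALLOC][7-10 ALLOC][11-11 ALLOC][12-25 FREE]
free(c): c = 11 -> block [11-11 ALLOC]; mark free, coalesce with adjacent free neighbors -> [0-6 ALLOC][7-10 ALLOC][11-25 FREE]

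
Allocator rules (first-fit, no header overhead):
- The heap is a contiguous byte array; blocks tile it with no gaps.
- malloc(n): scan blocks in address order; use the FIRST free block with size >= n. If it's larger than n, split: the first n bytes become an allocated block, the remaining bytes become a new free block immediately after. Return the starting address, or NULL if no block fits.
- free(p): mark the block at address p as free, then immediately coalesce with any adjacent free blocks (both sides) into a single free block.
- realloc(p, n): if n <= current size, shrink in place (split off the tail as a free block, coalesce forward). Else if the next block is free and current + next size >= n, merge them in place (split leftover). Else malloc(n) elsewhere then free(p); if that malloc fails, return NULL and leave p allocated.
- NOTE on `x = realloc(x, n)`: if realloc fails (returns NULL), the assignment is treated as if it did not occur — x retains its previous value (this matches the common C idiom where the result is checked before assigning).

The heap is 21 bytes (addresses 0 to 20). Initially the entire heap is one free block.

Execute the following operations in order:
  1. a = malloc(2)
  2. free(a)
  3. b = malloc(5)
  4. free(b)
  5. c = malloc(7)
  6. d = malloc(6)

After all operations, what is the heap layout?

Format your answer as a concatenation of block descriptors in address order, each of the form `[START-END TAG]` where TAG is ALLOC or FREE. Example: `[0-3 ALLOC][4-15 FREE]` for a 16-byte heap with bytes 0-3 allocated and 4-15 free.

Op 1: a = malloc(2) -> a = 0; heap: [0-1 ALLOC][2-20 FREE]
Op 2: free(a) -> (freed a); heap: [0-20 FREE]
Op 3: b = malloc(5) -> b = 0; heap: [0-4 ALLOC][5-20 FREE]
Op 4: free(b) -> (freed b); heap: [0-20 FREE]
Op 5: c = malloc(7) -> c = 0; heap: [0-6 ALLOC][7-20 FREE]
Op 6: d = malloc(6) -> d = 7; heap: [0-6 ALLOC][7-12 ALLOC][13-20 FREE]

Answer: [0-6 ALLOC][7-12 ALLOC][13-20 FREE]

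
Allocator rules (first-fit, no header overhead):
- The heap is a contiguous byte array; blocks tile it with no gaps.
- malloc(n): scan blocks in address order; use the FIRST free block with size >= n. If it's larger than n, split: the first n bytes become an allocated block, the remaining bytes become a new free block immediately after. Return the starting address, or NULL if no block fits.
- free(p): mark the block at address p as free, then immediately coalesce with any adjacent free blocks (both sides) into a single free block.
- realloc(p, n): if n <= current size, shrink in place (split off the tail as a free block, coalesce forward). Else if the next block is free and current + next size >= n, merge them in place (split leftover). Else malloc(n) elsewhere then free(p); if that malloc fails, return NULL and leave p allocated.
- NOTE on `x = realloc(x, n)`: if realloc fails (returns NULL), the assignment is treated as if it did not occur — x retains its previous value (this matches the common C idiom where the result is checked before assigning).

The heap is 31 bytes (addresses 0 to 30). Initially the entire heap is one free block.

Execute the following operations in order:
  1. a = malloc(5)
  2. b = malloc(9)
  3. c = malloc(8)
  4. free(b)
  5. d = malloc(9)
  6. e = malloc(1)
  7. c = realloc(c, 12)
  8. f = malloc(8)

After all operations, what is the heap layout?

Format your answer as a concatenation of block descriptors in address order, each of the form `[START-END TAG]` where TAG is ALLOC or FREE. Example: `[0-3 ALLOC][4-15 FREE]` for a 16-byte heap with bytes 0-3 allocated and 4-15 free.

Answer: [0-4 ALLOC][5-13 ALLOC][14-21 ALLOC][22-22 ALLOC][23-30 ALLOC]

Derivation:
Op 1: a = malloc(5) -> a = 0; heap: [0-4 ALLOC][5-30 FREE]
Op 2: b = malloc(9) -> b = 5; heap: [0-4 ALLOC][5-13 ALLOC][14-30 FREE]
Op 3: c = malloc(8) -> c = 14; heap: [0-4 ALLOC][5-13 ALLOC][14-21 ALLOC][22-30 FREE]
Op 4: free(b) -> (freed b); heap: [0-4 ALLOC][5-13 FREE][14-21 ALLOC][22-30 FREE]
Op 5: d = malloc(9) -> d = 5; heap: [0-4 ALLOC][5-13 ALLOC][14-21 ALLOC][22-30 FREE]
Op 6: e = malloc(1) -> e = 22; heap: [0-4 ALLOC][5-13 ALLOC][14-21 ALLOC][22-22 ALLOC][23-30 FREE]
Op 7: c = realloc(c, 12) -> NULL (c unchanged); heap: [0-4 ALLOC][5-13 ALLOC][14-21 ALLOC][22-22 ALLOC][23-30 FREE]
Op 8: f = malloc(8) -> f = 23; heap: [0-4 ALLOC][5-13 ALLOC][14-21 ALLOC][22-22 ALLOC][23-30 ALLOC]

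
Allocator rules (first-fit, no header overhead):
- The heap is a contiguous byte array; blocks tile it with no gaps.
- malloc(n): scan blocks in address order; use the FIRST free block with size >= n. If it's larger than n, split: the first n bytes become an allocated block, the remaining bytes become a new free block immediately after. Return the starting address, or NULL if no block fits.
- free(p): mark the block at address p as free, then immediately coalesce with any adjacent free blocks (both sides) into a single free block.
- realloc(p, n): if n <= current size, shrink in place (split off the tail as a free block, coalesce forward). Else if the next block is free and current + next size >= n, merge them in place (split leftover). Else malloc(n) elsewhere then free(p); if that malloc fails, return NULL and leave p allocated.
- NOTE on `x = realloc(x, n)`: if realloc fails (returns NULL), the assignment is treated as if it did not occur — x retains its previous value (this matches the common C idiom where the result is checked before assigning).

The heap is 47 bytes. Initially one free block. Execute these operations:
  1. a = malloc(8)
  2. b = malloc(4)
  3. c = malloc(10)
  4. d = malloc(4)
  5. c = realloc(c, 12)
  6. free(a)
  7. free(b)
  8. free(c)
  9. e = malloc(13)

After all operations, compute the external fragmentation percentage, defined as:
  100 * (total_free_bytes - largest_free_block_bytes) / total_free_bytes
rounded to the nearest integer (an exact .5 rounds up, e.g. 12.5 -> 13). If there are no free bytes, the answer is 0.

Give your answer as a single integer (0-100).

Answer: 30

Derivation:
Op 1: a = malloc(8) -> a = 0; heap: [0-7 ALLOC][8-46 FREE]
Op 2: b = malloc(4) -> b = 8; heap: [0-7 ALLOC][8-11 ALLOC][12-46 FREE]
Op 3: c = malloc(10) -> c = 12; heap: [0-7 ALLOC][8-11 ALLOC][12-21 ALLOC][22-46 FREE]
Op 4: d = malloc(4) -> d = 22; heap: [0-7 ALLOC][8-11 ALLOC][12-21 ALLOC][22-25 ALLOC][26-46 FREE]
Op 5: c = realloc(c, 12) -> c = 26; heap: [0-7 ALLOC][8-11 ALLOC][12-21 FREE][22-25 ALLOC][26-37 ALLOC][38-46 FREE]
Op 6: free(a) -> (freed a); heap: [0-7 FREE][8-11 ALLOC][12-21 FREE][22-25 ALLOC][26-37 ALLOC][38-46 FREE]
Op 7: free(b) -> (freed b); heap: [0-21 FREE][22-25 ALLOC][26-37 ALLOC][38-46 FREE]
Op 8: free(c) -> (freed c); heap: [0-21 FREE][22-25 ALLOC][26-46 FREE]
Op 9: e = malloc(13) -> e = 0; heap: [0-12 ALLOC][13-21 FREE][22-25 ALLOC][26-46 FREE]
Free blocks: [9 21] total_free=30 largest=21 -> 100*(30-21)/30 = 900/30 = 30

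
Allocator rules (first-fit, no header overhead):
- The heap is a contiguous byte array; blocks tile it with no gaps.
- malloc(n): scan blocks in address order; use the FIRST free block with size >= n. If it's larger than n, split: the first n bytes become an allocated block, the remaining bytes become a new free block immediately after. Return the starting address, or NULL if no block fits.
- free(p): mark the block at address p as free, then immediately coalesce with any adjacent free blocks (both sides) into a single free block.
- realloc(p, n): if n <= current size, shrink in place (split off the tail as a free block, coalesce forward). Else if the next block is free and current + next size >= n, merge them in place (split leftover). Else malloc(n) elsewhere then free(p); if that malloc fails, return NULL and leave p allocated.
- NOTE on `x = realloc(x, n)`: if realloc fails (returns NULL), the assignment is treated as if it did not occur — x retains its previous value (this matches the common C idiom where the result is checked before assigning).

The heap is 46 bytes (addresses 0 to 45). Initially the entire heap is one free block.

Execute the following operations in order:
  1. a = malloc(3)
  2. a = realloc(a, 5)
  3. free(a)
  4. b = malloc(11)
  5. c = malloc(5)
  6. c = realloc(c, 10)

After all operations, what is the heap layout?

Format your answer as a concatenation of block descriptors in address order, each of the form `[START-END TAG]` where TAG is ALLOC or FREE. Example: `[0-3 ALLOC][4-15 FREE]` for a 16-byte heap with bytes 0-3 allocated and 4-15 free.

Op 1: a = malloc(3) -> a = 0; heap: [0-2 ALLOC][3-45 FREE]
Op 2: a = realloc(a, 5) -> a = 0; heap: [0-4 ALLOC][5-45 FREE]
Op 3: free(a) -> (freed a); heap: [0-45 FREE]
Op 4: b = malloc(11) -> b = 0; heap: [0-10 ALLOC][11-45 FREE]
Op 5: c = malloc(5) -> c = 11; heap: [0-10 ALLOC][11-15 ALLOC][16-45 FREE]
Op 6: c = realloc(c, 10) -> c = 11; heap: [0-10 ALLOC][11-20 ALLOC][21-45 FREE]

Answer: [0-10 ALLOC][11-20 ALLOC][21-45 FREE]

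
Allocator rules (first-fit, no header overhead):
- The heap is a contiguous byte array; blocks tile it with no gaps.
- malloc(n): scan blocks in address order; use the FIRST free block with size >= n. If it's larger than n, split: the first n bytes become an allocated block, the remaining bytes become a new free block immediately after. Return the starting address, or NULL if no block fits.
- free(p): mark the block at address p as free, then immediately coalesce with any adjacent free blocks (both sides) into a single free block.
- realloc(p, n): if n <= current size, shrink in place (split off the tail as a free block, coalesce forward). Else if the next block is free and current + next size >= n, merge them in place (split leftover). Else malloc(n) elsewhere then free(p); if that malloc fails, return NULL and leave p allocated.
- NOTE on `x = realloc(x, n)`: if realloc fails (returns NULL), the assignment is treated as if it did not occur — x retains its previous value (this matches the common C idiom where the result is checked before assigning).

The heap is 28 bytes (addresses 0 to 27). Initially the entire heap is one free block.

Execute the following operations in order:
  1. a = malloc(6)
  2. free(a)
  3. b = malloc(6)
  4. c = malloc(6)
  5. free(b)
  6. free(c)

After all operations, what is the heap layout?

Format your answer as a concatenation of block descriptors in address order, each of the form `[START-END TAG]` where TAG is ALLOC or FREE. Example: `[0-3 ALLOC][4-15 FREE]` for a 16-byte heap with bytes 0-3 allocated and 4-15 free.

Op 1: a = malloc(6) -> a = 0; heap: [0-5 ALLOC][6-27 FREE]
Op 2: free(a) -> (freed a); heap: [0-27 FREE]
Op 3: b = malloc(6) -> b = 0; heap: [0-5 ALLOC][6-27 FREE]
Op 4: c = malloc(6) -> c = 6; heap: [0-5 ALLOC][6-11 ALLOC][12-27 FREE]
Op 5: free(b) -> (freed b); heap: [0-5 FREE][6-11 ALLOC][12-27 FREE]
Op 6: free(c) -> (freed c); heap: [0-27 FREE]

Answer: [0-27 FREE]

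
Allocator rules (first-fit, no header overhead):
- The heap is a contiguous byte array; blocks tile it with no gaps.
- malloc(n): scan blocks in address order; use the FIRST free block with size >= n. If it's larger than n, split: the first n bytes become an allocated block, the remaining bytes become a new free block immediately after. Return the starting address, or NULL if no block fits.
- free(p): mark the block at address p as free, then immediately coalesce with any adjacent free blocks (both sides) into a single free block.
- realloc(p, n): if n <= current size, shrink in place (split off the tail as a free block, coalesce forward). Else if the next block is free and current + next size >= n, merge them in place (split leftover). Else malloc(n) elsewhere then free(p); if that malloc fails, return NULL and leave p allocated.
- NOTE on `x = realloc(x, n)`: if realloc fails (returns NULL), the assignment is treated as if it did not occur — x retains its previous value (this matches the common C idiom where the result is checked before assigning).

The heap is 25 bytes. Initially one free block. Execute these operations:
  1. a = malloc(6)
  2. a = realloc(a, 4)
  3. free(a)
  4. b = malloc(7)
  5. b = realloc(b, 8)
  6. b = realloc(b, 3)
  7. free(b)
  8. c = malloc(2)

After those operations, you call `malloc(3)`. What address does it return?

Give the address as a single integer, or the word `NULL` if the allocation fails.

Answer: 2

Derivation:
Op 1: a = malloc(6) -> a = 0; heap: [0-5 ALLOC][6-24 FREE]
Op 2: a = realloc(a, 4) -> a = 0; heap: [0-3 ALLOC][4-24 FREE]
Op 3: free(a) -> (freed a); heap: [0-24 FREE]
Op 4: b = malloc(7) -> b = 0; heap: [0-6 ALLOC][7-24 FREE]
Op 5: b = realloc(b, 8) -> b = 0; heap: [0-7 ALLOC][8-24 FREE]
Op 6: b = realloc(b, 3) -> b = 0; heap: [0-2 ALLOC][3-24 FREE]
Op 7: free(b) -> (freed b); heap: [0-24 FREE]
Op 8: c = malloc(2) -> c = 0; heap: [0-1 ALLOC][2-24 FREE]
malloc(3): first-fit scan over [0-1 ALLOC][2-24 FREE] -> 2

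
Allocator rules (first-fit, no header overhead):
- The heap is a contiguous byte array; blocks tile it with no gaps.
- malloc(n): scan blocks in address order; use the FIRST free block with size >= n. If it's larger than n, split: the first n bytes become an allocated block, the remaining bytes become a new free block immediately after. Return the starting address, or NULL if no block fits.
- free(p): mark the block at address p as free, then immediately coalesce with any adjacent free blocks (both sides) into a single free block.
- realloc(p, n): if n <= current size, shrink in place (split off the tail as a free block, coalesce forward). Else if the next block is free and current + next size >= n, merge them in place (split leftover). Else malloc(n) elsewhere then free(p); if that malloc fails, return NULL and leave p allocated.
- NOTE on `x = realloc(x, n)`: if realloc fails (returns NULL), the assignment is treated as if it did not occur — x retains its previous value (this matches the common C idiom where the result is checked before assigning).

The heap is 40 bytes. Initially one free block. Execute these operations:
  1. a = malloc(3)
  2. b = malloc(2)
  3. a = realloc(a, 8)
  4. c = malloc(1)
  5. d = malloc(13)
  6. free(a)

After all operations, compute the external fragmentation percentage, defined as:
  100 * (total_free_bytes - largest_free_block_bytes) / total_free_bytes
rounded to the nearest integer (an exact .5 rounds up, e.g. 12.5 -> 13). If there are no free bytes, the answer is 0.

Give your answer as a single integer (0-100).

Op 1: a = malloc(3) -> a = 0; heap: [0-2 ALLOC][3-39 FREE]
Op 2: b = malloc(2) -> b = 3; heap: [0-2 ALLOC][3-4 ALLOC][5-39 FREE]
Op 3: a = realloc(a, 8) -> a = 5; heap: [0-2 FREE][3-4 ALLOC][5-12 ALLOC][13-39 FREE]
Op 4: c = malloc(1) -> c = 0; heap: [0-0 ALLOC][1-2 FREE][3-4 ALLOC][5-12 ALLOC][13-39 FREE]
Op 5: d = malloc(13) -> d = 13; heap: [0-0 ALLOC][1-2 FREE][3-4 ALLOC][5-12 ALLOC][13-25 ALLOC][26-39 FREE]
Op 6: free(a) -> (freed a); heap: [0-0 ALLOC][1-2 FREE][3-4 ALLOC][5-12 FREE][13-25 ALLOC][26-39 FREE]
Free blocks: [2 8 14] total_free=24 largest=14 -> 100*(24-14)/24 = 1000/24 ≈ 41.667 -> rounds to 42

Answer: 42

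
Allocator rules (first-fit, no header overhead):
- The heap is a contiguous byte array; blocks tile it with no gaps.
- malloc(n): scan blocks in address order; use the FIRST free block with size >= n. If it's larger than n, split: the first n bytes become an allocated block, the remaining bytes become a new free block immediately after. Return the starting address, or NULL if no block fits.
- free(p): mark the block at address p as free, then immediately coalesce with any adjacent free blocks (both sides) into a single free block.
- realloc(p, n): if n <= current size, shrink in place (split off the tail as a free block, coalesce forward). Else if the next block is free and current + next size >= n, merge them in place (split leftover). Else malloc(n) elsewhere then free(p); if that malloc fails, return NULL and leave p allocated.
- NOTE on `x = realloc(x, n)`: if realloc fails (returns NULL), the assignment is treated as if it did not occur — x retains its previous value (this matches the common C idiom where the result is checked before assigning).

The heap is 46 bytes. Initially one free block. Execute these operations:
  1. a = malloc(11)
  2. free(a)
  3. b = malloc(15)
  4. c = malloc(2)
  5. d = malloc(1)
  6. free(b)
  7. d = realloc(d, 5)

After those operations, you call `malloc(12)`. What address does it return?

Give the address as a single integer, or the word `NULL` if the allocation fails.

Op 1: a = malloc(11) -> a = 0; heap: [0-10 ALLOC][11-45 FREE]
Op 2: free(a) -> (freed a); heap: [0-45 FREE]
Op 3: b = malloc(15) -> b = 0; heap: [0-14 ALLOC][15-45 FREE]
Op 4: c = malloc(2) -> c = 15; heap: [0-14 ALLOC][15-16 ALLOC][17-45 FREE]
Op 5: d = malloc(1) -> d = 17; heap: [0-14 ALLOC][15-16 ALLOC][17-17 ALLOC][18-45 FREE]
Op 6: free(b) -> (freed b); heap: [0-14 FREE][15-16 ALLOC][17-17 ALLOC][18-45 FREE]
Op 7: d = realloc(d, 5) -> d = 17; heap: [0-14 FREE][15-16 ALLOC][17-21 ALLOC][22-45 FREE]
malloc(12): first-fit scan over [0-14 FREE][15-16 ALLOC][17-21 ALLOC][22-45 FREE] -> 0

Answer: 0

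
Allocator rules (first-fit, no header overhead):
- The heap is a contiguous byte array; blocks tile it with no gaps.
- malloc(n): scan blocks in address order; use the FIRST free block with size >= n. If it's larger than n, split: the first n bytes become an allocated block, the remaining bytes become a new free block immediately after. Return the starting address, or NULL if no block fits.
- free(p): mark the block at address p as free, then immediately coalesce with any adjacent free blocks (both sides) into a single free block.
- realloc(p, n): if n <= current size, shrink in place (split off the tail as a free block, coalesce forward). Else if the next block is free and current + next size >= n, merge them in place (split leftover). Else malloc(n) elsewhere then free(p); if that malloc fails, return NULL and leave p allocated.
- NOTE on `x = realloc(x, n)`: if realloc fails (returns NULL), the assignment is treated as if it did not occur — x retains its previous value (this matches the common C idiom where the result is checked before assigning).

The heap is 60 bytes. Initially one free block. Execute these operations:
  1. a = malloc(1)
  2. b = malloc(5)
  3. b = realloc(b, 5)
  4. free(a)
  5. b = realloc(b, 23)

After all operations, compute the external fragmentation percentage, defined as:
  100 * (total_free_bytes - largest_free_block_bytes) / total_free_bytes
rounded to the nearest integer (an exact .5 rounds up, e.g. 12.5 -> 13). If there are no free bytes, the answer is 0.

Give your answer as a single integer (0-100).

Answer: 3

Derivation:
Op 1: a = malloc(1) -> a = 0; heap: [0-0 ALLOC][1-59 FREE]
Op 2: b = malloc(5) -> b = 1; heap: [0-0 ALLOC][1-5 ALLOC][6-59 FREE]
Op 3: b = realloc(b, 5) -> b = 1; heap: [0-0 ALLOC][1-5 ALLOC][6-59 FREE]
Op 4: free(a) -> (freed a); heap: [0-0 FREE][1-5 ALLOC][6-59 FREE]
Op 5: b = realloc(b, 23) -> b = 1; heap: [0-0 FREE][1-23 ALLOC][24-59 FREE]
Free blocks: [1 36] total_free=37 largest=36 -> 100*(37-36)/37 = 100/37 ≈ 2.703 -> rounds to 3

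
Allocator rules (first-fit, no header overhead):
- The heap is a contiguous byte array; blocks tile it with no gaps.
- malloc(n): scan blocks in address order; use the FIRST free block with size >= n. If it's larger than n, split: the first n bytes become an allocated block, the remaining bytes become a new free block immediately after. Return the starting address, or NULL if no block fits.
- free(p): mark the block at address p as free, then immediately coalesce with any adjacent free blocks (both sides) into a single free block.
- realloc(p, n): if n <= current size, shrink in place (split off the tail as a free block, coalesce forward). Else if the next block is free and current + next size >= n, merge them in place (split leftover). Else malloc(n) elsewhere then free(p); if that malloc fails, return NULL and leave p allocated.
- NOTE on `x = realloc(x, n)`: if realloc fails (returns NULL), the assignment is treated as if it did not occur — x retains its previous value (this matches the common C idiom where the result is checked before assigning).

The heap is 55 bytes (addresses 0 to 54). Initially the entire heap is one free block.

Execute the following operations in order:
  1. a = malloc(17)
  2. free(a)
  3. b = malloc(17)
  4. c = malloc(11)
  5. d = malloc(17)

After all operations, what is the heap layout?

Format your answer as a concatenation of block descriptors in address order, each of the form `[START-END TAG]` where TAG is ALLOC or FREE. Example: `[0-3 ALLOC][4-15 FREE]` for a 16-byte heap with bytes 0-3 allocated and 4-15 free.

Op 1: a = malloc(17) -> a = 0; heap: [0-16 ALLOC][17-54 FREE]
Op 2: free(a) -> (freed a); heap: [0-54 FREE]
Op 3: b = malloc(17) -> b = 0; heap: [0-16 ALLOC][17-54 FREE]
Op 4: c = malloc(11) -> c = 17; heap: [0-16 ALLOC][17-27 ALLOC][28-54 FREE]
Op 5: d = malloc(17) -> d = 28; heap: [0-16 ALLOC][17-27 ALLOC][28-44 ALLOC][45-54 FREE]

Answer: [0-16 ALLOC][17-27 ALLOC][28-44 ALLOC][45-54 FREE]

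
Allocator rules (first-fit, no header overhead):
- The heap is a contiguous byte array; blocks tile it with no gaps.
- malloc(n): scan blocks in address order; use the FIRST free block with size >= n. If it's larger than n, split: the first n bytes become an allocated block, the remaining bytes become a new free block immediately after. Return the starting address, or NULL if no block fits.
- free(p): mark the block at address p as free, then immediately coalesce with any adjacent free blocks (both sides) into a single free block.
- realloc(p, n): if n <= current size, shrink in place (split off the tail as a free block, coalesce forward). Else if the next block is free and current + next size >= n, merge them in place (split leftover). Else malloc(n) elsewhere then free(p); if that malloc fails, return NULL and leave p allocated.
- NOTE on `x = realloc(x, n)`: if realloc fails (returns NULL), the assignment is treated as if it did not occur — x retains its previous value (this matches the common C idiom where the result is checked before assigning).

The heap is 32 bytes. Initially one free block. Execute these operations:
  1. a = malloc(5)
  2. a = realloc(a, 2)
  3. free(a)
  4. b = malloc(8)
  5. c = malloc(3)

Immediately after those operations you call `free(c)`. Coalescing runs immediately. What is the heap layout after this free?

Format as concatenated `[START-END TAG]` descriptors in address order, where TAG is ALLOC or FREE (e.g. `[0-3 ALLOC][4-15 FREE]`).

Op 1: a = malloc(5) -> a = 0; heap: [0-4 ALLOC][5-31 FREE]
Op 2: a = realloc(a, 2) -> a = 0; heap: [0-1 ALLOC][2-31 FREE]
Op 3: free(a) -> (freed a); heap: [0-31 FREE]
Op 4: b = malloc(8) -> b = 0; heap: [0-7 ALLOC][8-31 FREE]
Op 5: c = malloc(3) -> c = 8; heap: [0-7 ALLOC][8-10 ALLOC][11-31 FREE]
free(c): c = 8 -> block [8-10 ALLOC]; mark free, coalesce with adjacent free neighbors -> [0-7 ALLOC][8-31 FREE]

Answer: [0-7 ALLOC][8-31 FREE]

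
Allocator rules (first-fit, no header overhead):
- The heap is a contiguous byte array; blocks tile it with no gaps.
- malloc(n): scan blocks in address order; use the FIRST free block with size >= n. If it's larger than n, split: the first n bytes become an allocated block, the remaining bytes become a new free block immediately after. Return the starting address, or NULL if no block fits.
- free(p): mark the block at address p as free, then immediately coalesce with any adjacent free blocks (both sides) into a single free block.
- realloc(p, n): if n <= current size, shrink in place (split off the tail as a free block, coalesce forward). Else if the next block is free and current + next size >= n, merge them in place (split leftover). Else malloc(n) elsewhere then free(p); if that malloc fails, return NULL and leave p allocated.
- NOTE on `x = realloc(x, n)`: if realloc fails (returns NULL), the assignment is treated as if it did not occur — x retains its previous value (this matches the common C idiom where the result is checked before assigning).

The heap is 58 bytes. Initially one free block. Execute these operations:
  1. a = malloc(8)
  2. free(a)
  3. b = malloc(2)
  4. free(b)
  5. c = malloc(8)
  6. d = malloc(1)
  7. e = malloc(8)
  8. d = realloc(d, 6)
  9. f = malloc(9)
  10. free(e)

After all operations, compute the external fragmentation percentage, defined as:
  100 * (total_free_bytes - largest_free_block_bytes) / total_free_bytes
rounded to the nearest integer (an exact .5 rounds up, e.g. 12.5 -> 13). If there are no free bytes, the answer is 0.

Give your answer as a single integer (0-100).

Answer: 26

Derivation:
Op 1: a = malloc(8) -> a = 0; heap: [0-7 ALLOC][8-57 FREE]
Op 2: free(a) -> (freed a); heap: [0-57 FREE]
Op 3: b = malloc(2) -> b = 0; heap: [0-1 ALLOC][2-57 FREE]
Op 4: free(b) -> (freed b); heap: [0-57 FREE]
Op 5: c = malloc(8) -> c = 0; heap: [0-7 ALLOC][8-57 FREE]
Op 6: d = malloc(1) -> d = 8; heap: [0-7 ALLOC][8-8 ALLOC][9-57 FREE]
Op 7: e = malloc(8) -> e = 9; heap: [0-7 ALLOC][8-8 ALLOC][9-16 ALLOC][17-57 FREE]
Op 8: d = realloc(d, 6) -> d = 17; heap: [0-7 ALLOC][8-8 FREE][9-16 ALLOC][17-22 ALLOC][23-57 FREE]
Op 9: f = malloc(9) -> f = 23; heap: [0-7 ALLOC][8-8 FREE][9-16 ALLOC][17-22 ALLOC][23-31 ALLOC][32-57 FREE]
Op 10: free(e) -> (freed e); heap: [0-7 ALLOC][8-16 FREE][17-22 ALLOC][23-31 ALLOC][32-57 FREE]
Free blocks: [9 26] total_free=35 largest=26 -> 100*(35-26)/35 = 900/35 ≈ 25.714 -> rounds to 26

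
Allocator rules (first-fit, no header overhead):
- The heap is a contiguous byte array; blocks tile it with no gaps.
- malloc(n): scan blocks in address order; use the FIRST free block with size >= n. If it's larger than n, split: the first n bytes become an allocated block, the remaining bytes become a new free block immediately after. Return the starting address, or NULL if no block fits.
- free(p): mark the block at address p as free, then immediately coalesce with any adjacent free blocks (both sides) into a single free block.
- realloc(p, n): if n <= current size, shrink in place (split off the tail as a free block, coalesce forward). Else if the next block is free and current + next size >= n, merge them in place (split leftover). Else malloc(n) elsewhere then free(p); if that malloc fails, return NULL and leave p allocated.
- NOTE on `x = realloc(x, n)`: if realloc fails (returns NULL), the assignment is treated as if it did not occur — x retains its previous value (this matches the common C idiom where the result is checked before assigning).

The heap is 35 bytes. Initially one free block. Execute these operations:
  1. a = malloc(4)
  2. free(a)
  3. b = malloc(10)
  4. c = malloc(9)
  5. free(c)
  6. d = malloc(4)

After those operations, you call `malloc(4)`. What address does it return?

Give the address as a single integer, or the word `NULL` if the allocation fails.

Answer: 14

Derivation:
Op 1: a = malloc(4) -> a = 0; heap: [0-3 ALLOC][4-34 FREE]
Op 2: free(a) -> (freed a); heap: [0-34 FREE]
Op 3: b = malloc(10) -> b = 0; heap: [0-9 ALLOC][10-34 FREE]
Op 4: c = malloc(9) -> c = 10; heap: [0-9 ALLOC][10-18 ALLOC][19-34 FREE]
Op 5: free(c) -> (freed c); heap: [0-9 ALLOC][10-34 FREE]
Op 6: d = malloc(4) -> d = 10; heap: [0-9 ALLOC][10-13 ALLOC][14-34 FREE]
malloc(4): first-fit scan over [0-9 ALLOC][10-13 ALLOC][14-34 FREE] -> 14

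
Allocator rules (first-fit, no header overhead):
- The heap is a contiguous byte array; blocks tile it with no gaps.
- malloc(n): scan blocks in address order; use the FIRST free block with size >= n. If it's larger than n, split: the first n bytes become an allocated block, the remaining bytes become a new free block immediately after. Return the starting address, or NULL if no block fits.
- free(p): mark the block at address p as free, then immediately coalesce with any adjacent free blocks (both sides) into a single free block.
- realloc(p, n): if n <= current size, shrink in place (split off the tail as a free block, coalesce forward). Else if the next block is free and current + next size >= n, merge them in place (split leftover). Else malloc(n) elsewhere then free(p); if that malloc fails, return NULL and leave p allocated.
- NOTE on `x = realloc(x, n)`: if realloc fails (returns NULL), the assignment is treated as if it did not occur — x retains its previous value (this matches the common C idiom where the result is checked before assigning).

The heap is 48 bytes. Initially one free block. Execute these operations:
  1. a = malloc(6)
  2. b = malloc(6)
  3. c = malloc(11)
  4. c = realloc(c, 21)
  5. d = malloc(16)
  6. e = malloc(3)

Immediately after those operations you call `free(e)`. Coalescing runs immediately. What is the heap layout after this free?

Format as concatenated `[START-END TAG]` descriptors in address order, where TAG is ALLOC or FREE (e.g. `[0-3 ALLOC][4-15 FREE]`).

Op 1: a = malloc(6) -> a = 0; heap: [0-5 ALLOC][6-47 FREE]
Op 2: b = malloc(6) -> b = 6; heap: [0-5 ALLOC][6-11 ALLOC][12-47 FREE]
Op 3: c = malloc(11) -> c = 12; heap: [0-5 ALLOC][6-11 ALLOC][12-22 ALLOC][23-47 FREE]
Op 4: c = realloc(c, 21) -> c = 12; heap: [0-5 ALLOC][6-11 ALLOC][12-32 ALLOC][33-47 FREE]
Op 5: d = malloc(16) -> d = NULL; heap: [0-5 ALLOC][6-11 ALLOC][12-32 ALLOC][33-47 FREE]
Op 6: e = malloc(3) -> e = 33; heap: [0-5 ALLOC][6-11 ALLOC][12-32 ALLOC][33-35 ALLOC][36-47 FREE]
free(e): e = 33 -> block [33-35 ALLOC]; mark free, coalesce with adjacent free neighbors -> [0-5 ALLOC][6-11 ALLOC][12-32 ALLOC][33-47 FREE]

Answer: [0-5 ALLOC][6-11 ALLOC][12-32 ALLOC][33-47 FREE]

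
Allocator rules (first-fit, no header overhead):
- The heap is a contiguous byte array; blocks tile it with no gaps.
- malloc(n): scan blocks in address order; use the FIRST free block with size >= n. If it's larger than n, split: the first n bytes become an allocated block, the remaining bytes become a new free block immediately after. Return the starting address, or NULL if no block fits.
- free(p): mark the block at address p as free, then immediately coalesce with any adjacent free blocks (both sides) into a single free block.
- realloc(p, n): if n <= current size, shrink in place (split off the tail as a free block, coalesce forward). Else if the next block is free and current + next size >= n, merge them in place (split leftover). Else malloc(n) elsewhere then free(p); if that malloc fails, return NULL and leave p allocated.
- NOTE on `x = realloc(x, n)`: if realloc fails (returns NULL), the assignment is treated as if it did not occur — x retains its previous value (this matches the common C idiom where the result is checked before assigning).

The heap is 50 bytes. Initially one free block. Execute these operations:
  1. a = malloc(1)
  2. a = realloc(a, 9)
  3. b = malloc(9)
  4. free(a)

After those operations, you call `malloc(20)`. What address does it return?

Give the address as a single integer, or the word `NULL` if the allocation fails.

Op 1: a = malloc(1) -> a = 0; heap: [0-0 ALLOC][1-49 FREE]
Op 2: a = realloc(a, 9) -> a = 0; heap: [0-8 ALLOC][9-49 FREE]
Op 3: b = malloc(9) -> b = 9; heap: [0-8 ALLOC][9-17 ALLOC][18-49 FREE]
Op 4: free(a) -> (freed a); heap: [0-8 FREE][9-17 ALLOC][18-49 FREE]
malloc(20): first-fit scan over [0-8 FREE][9-17 ALLOC][18-49 FREE] -> 18

Answer: 18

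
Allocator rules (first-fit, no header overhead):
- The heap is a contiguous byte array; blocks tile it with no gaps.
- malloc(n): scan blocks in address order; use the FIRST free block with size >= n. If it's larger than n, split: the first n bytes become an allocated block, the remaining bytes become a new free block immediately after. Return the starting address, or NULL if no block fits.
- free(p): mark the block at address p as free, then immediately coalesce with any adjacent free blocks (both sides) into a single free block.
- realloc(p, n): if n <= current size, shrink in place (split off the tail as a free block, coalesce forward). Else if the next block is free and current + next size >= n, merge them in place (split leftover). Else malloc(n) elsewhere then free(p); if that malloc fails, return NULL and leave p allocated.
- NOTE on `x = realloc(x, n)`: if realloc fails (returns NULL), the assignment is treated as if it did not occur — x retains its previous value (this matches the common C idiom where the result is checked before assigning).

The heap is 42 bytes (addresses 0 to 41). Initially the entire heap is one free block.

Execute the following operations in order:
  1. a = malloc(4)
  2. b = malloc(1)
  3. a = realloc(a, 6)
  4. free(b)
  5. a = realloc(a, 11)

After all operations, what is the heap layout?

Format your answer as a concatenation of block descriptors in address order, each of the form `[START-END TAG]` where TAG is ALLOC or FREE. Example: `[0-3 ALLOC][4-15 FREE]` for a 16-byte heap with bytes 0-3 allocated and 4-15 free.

Op 1: a = malloc(4) -> a = 0; heap: [0-3 ALLOC][4-41 FREE]
Op 2: b = malloc(1) -> b = 4; heap: [0-3 ALLOC][4-4 ALLOC][5-41 FREE]
Op 3: a = realloc(a, 6) -> a = 5; heap: [0-3 FREE][4-4 ALLOC][5-10 ALLOC][11-41 FREE]
Op 4: free(b) -> (freed b); heap: [0-4 FREE][5-10 ALLOC][11-41 FREE]
Op 5: a = realloc(a, 11) -> a = 5; heap: [0-4 FREE][5-15 ALLOC][16-41 FREE]

Answer: [0-4 FREE][5-15 ALLOC][16-41 FREE]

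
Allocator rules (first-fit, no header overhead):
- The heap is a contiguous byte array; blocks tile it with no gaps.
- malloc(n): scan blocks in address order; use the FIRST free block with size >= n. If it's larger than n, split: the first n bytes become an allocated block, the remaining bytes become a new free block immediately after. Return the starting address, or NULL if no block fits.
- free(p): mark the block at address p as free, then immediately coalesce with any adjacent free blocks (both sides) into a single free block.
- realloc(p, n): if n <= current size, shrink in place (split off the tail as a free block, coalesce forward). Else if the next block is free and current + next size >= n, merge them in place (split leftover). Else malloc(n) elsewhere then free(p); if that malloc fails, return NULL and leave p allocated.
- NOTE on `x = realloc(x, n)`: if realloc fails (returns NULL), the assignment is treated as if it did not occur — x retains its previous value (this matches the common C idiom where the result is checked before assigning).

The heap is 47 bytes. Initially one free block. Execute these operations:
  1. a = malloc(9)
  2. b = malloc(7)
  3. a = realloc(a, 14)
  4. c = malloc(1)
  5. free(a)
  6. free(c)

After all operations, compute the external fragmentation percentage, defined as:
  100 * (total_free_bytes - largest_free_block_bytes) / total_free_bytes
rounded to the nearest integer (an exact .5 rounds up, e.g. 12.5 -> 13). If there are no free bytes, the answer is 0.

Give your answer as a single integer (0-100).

Op 1: a = malloc(9) -> a = 0; heap: [0-8 ALLOC][9-46 FREE]
Op 2: b = malloc(7) -> b = 9; heap: [0-8 ALLOC][9-15 ALLOC][16-46 FREE]
Op 3: a = realloc(a, 14) -> a = 16; heap: [0-8 FREE][9-15 ALLOC][16-29 ALLOC][30-46 FREE]
Op 4: c = malloc(1) -> c = 0; heap: [0-0 ALLOC][1-8 FREE][9-15 ALLOC][16-29 ALLOC][30-46 FREE]
Op 5: free(a) -> (freed a); heap: [0-0 ALLOC][1-8 FREE][9-15 ALLOC][16-46 FREE]
Op 6: free(c) -> (freed c); heap: [0-8 FREE][9-15 ALLOC][16-46 FREE]
Free blocks: [9 31] total_free=40 largest=31 -> 100*(40-31)/40 = 900/40 = 22.5 -> rounds to 23

Answer: 23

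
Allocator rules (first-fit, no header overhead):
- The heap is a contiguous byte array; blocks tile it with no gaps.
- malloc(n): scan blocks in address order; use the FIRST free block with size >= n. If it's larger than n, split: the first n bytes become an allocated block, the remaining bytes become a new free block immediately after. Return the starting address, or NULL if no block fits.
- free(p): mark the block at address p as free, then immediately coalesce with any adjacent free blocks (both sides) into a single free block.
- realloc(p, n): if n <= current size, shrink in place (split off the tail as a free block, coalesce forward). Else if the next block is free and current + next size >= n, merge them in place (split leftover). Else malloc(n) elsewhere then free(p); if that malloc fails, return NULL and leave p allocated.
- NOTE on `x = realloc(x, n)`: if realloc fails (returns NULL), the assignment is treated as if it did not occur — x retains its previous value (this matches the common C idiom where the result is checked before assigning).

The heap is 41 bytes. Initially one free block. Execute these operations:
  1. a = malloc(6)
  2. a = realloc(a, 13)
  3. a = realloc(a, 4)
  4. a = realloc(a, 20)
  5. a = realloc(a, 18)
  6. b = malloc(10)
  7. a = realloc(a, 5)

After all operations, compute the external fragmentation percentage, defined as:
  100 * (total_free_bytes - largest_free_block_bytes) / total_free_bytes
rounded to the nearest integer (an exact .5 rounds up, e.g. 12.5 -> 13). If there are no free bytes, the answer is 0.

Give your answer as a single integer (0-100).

Answer: 50

Derivation:
Op 1: a = malloc(6) -> a = 0; heap: [0-5 ALLOC][6-40 FREE]
Op 2: a = realloc(a, 13) -> a = 0; heap: [0-12 ALLOC][13-40 FREE]
Op 3: a = realloc(a, 4) -> a = 0; heap: [0-3 ALLOC][4-40 FREE]
Op 4: a = realloc(a, 20) -> a = 0; heap: [0-19 ALLOC][20-40 FREE]
Op 5: a = realloc(a, 18) -> a = 0; heap: [0-17 ALLOC][18-40 FREE]
Op 6: b = malloc(10) -> b = 18; heap: [0-17 ALLOC][18-27 ALLOC][28-40 FREE]
Op 7: a = realloc(a, 5) -> a = 0; heap: [0-4 ALLOC][5-17 FREE][18-27 ALLOC][28-40 FREE]
Free blocks: [13 13] total_free=26 largest=13 -> 100*(26-13)/26 = 1300/26 = 50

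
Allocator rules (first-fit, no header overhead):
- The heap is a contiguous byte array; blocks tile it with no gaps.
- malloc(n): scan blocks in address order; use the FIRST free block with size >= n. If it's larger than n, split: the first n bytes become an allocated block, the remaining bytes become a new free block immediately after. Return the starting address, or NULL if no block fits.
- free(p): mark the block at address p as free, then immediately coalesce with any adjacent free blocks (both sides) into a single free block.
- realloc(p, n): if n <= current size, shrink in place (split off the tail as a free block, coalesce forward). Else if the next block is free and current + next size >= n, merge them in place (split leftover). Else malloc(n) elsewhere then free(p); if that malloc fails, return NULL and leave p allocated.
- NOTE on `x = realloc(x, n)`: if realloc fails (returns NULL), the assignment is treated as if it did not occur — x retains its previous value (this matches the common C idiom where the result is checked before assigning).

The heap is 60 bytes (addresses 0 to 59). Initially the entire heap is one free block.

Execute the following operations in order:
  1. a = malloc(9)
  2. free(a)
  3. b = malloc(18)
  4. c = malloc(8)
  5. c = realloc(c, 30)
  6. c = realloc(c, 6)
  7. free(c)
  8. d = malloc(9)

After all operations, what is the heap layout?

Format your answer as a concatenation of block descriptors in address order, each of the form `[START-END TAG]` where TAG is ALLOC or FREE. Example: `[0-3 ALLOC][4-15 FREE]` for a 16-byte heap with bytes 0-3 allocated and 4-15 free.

Answer: [0-17 ALLOC][18-26 ALLOC][27-59 FREE]

Derivation:
Op 1: a = malloc(9) -> a = 0; heap: [0-8 ALLOC][9-59 FREE]
Op 2: free(a) -> (freed a); heap: [0-59 FREE]
Op 3: b = malloc(18) -> b = 0; heap: [0-17 ALLOC][18-59 FREE]
Op 4: c = malloc(8) -> c = 18; heap: [0-17 ALLOC][18-25 ALLOC][26-59 FREE]
Op 5: c = realloc(c, 30) -> c = 18; heap: [0-17 ALLOC][18-47 ALLOC][48-59 FREE]
Op 6: c = realloc(c, 6) -> c = 18; heap: [0-17 ALLOC][18-23 ALLOC][24-59 FREE]
Op 7: free(c) -> (freed c); heap: [0-17 ALLOC][18-59 FREE]
Op 8: d = malloc(9) -> d = 18; heap: [0-17 ALLOC][18-26 ALLOC][27-59 FREE]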